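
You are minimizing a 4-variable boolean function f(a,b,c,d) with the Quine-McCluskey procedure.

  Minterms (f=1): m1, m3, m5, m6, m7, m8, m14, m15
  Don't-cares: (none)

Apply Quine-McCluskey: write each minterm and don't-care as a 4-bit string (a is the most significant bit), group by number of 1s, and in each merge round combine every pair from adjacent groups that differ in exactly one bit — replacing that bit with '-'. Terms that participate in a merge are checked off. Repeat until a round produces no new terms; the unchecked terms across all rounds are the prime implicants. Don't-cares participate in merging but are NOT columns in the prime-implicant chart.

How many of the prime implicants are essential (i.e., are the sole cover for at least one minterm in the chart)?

3

Round 0: 0001✓ 0011✓ 0101✓ 0110✓ 0111✓ 1000 1110✓ 1111✓
Round 1: -110✓ -111✓ 0-01✓ 0-11✓ 00-1✓ 01-1✓ 011-✓ 111-✓
Round 2: -11- 0--1
PIs = {-11-, 0--1, 1000}
Coverage chart:
  m1: 0--1 ←essential
  m3: 0--1 ←essential
  m5: 0--1 ←essential
  m6: -11- ←essential
  m7: -11-,0--1
  m8: 1000 ←essential
  m14: -11- ←essential
  m15: -11- ←essential
Essential: -11-, 0--1, 1000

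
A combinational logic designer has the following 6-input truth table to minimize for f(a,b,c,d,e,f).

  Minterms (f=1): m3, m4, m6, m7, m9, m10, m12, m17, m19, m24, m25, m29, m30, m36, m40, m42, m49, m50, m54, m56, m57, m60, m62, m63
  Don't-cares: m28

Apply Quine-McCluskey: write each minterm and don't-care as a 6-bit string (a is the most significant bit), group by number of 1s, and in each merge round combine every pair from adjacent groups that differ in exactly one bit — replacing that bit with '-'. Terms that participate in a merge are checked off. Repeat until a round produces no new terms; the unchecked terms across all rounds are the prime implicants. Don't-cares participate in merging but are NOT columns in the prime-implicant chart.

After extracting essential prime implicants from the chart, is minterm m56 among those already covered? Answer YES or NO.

Round 0: 000011✓ 000100✓ 000110✓ 000111✓ 001001✓ 001010✓ 001100✓ 010001✓ 010011✓ 011000✓ 011001✓ 011100✓ 011101✓ 011110✓ 100100✓ 101000✓ 101010✓ 110001✓ 110010✓ 110110✓ 111000✓ 111001✓ 111100✓ 111110✓ 111111✓
Round 1: -00100 -01010 -10001✓ -11000✓ -11001✓ -11100✓ -11110✓ 0-0011 0-1001 0-1100 00-100 000-11 0001-0 00011- 01-001✓ 0100-1 011-00✓ 011-01✓ 01100-✓ 0111-0✓ 01110-✓ 1-1000 1010-0 11-001✓ 11-110 110-10 111-00✓ 11100-✓ 1111-0✓ 11111-
Round 2: -1-001 -11-00 -1100- -111-0 011-0-
PIs = {-00100, -01010, -1-001, -11-00, -1100-, -111-0, 0-0011, 0-1001, 0-1100, 00-100, 000-11, 0001-0, 00011-, 0100-1, 011-0-, 1-1000, 1010-0, 11-110, 110-10, 11111-}
Coverage chart:
  m3: 0-0011,000-11
  m4: -00100,00-100,0001-0
  m6: 0001-0,00011-
  m7: 000-11,00011-
  m9: 0-1001 ←essential
  m10: -01010 ←essential
  m12: 0-1100,00-100
  m17: -1-001,0100-1
  m19: 0-0011,0100-1
  m24: -11-00,-1100-,011-0-
  m25: -1-001,-1100-,0-1001,011-0-
  m29: 011-0- ←essential
  m30: -111-0 ←essential
  m36: -00100 ←essential
  m40: 1-1000,1010-0
  m42: -01010,1010-0
  m49: -1-001 ←essential
  m50: 110-10 ←essential
  m54: 11-110,110-10
  m56: -11-00,-1100-,1-1000
  m57: -1-001,-1100-
  m60: -11-00,-111-0
  m62: -111-0,11-110,11111-
  m63: 11111- ←essential
Essential: -00100, -01010, -1-001, -111-0, 0-1001, 011-0-, 110-10, 11111-

NO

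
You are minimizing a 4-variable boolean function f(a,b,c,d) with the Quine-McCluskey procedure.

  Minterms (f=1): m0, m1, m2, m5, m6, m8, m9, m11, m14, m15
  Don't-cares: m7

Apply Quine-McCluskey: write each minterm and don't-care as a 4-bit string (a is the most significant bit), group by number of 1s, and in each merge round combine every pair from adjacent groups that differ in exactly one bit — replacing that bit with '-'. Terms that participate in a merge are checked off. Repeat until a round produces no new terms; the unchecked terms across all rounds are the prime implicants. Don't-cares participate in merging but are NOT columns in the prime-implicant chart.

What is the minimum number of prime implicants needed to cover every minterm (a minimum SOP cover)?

5

[col 0] 0000*, 0001*, 0010*, 0101*, 0110*, 0111*, 1000*, 1001*, 1011*, 1110*, 1111*
[col 1] -000*, -001*, -110*, -111*, 0-01, 0-10, 00-0, 000-*, 01-1, 011-*, 1-11, 10-1, 100-*, 111-*
[col 2] -00-, -11-
Prime implicants: -00-, -11-, 0-01, 0-10, 00-0, 01-1, 1-11, 10-1
PI chart (minterm → PIs covering it):
  0 | -00-,00-0
  1 | -00-,0-01
  2 | 0-10,00-0
  5 | 0-01,01-1
  6 | -11-,0-10
  8 | -00-  (sole → essential)
  9 | -00-,10-1
  11 | 1-11,10-1
  14 | -11-  (sole → essential)
  15 | -11-,1-11
Essential prime implicants: -00-, -11-
Petrick residual → 0-01, 0-10, 1-11
Minimum SOP uses 5 PIs: b'c' + bc + a'c'd + a'cd' + acd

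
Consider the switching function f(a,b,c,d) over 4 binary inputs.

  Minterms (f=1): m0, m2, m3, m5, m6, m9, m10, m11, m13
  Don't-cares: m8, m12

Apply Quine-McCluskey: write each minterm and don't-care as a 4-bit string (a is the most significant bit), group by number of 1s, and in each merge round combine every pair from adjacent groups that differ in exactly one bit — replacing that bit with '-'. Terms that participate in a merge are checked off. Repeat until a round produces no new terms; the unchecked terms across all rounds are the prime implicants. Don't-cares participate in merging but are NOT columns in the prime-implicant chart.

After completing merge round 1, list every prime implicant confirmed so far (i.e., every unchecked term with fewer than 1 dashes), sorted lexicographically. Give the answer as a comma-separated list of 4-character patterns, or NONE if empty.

size-2^0 implicants → 0000(✓)  0010(✓)  0011(✓)  0101(✓)  0110(✓)  1000(✓)  1001(✓)  1010(✓)  1011(✓)  1100(✓)  1101(✓)
size-2^1 implicants → -000(✓)  -010(✓)  -011(✓)  -101  0-10  00-0(✓)  001-(✓)  1-00(✓)  1-01(✓)  10-0(✓)  10-1(✓)  100-(✓)  101-(✓)  110-(✓)
size-2^2 implicants → -0-0  -01-  1-0-  10--
Unchecked terms (primes): -0-0, -01-, -101, 0-10, 1-0-, 10--

NONE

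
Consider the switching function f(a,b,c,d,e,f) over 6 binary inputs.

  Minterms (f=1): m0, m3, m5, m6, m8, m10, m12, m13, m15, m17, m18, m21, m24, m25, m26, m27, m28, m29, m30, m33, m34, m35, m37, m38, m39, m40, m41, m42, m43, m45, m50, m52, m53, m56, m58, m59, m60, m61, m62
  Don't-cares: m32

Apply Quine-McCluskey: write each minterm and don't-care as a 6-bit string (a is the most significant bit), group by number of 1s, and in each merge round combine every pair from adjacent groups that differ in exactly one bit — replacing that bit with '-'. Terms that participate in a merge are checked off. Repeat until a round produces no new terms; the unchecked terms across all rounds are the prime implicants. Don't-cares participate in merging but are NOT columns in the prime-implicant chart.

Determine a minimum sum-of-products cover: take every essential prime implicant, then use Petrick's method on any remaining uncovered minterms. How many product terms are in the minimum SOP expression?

14

size-2^0 implicants → 000000(✓)  000011(✓)  000101(✓)  000110(✓)  001000(✓)  001010(✓)  001100(✓)  001101(✓)  001111(✓)  010001(✓)  010010(✓)  010101(✓)  011000(✓)  011001(✓)  011010(✓)  011011(✓)  011100(✓)  011101(✓)  011110(✓)  100000(✓)  100001(✓)  100010(✓)  100011(✓)  100101(✓)  100110(✓)  100111(✓)  101000(✓)  101001(✓)  101010(✓)  101011(✓)  101101(✓)  110010(✓)  110100(✓)  110101(✓)  111000(✓)  111010(✓)  111011(✓)  111100(✓)  111101(✓)  111110(✓)
size-2^1 implicants → -00000(✓)  -00011  -00101(✓)  -00110  -01000(✓)  -01010(✓)  -01101(✓)  -10010(✓)  -10101(✓)  -11000(✓)  -11010(✓)  -11011(✓)  -11100(✓)  -11101(✓)  -11110(✓)  0-0101(✓)  0-1000(✓)  0-1010(✓)  0-1100(✓)  0-1101(✓)  00-000(✓)  00-101(✓)  001-00(✓)  0010-0(✓)  0011-1  00110-(✓)  01-001(✓)  01-010(✓)  01-101(✓)  010-01(✓)  011-00(✓)  011-01(✓)  011-10(✓)  0110-0(✓)  0110-1(✓)  01100-(✓)  01101-(✓)  0111-0(✓)  01110-(✓)  1-0010(✓)  1-0101(✓)  1-1000(✓)  1-1010(✓)  1-1011(✓)  1-1101(✓)  10-000(✓)  10-001(✓)  10-010(✓)  10-011(✓)  10-101(✓)  100-01(✓)  100-10(✓)  100-11(✓)  1000-0(✓)  1000-1(✓)  10000-(✓)  10001-(✓)  1001-1(✓)  10011-(✓)  101-01(✓)  1010-0(✓)  1010-1(✓)  10100-(✓)  10101-(✓)  11-010(✓)  11-100(✓)  11-101(✓)  11010-(✓)  111-00(✓)  111-10(✓)  1110-0(✓)  11101-(✓)  1111-0(✓)  11110-(✓)
size-2^2 implicants → --0101(✓)  --1000(✓)  --1010(✓)  --1101(✓)  -0-000  -0-101(✓)  -010-0(✓)  -1-010  -1-101(✓)  -11-00(✓)  -11-10(✓)  -110-0(✓)  -1101-  -111-0(✓)  -1110-  0--101(✓)  0-1-00  0-10-0(✓)  0-110-  01--01  011--0(✓)  011-0-  0110--  1--010  1--101(✓)  1-10-0(✓)  1-101-  10--01  10-0-0(✓)  10-0-1(✓)  10-00-(✓)  10-01-(✓)  100--1  100-1-  1000--(✓)  1010--(✓)  11-10-  111--0(✓)
size-2^3 implicants → ---101  --10-0  -11--0  10-0--
Unchecked terms (primes): ---101, --10-0, -0-000, -00011, -00110, -1-010, -11--0, -1101-, -1110-, 0-1-00, 0-110-, 0011-1, 01--01, 011-0-, 0110--, 1--010, 1-101-, 10--01, 10-0--, 100--1, 100-1-, 11-10-
Minterm coverage:
  m0 ⊆ -0-000 [E]
  m3 ⊆ -00011 [E]
  m5 ⊆ ---101 [E]
  m6 ⊆ -00110 [E]
  m8 ⊆ --10-0,-0-000,0-1-00
  m10 ⊆ --10-0 [E]
  m12 ⊆ 0-1-00,0-110-
  m13 ⊆ ---101,0-110-,0011-1
  m15 ⊆ 0011-1 [E]
  m17 ⊆ 01--01 [E]
  m18 ⊆ -1-010 [E]
  m21 ⊆ ---101,01--01
  m24 ⊆ --10-0,-11--0,0-1-00,011-0-,0110--
  m25 ⊆ 01--01,011-0-,0110--
  m26 ⊆ --10-0,-1-010,-11--0,-1101-,0110--
  m27 ⊆ -1101-,0110--
  m28 ⊆ -11--0,-1110-,0-1-00,0-110-,011-0-
  m29 ⊆ ---101,-1110-,0-110-,01--01,011-0-
  m30 ⊆ -11--0 [E]
  m33 ⊆ 10--01,10-0--,100--1
  m34 ⊆ 1--010,10-0--,100-1-
  m35 ⊆ -00011,10-0--,100--1,100-1-
  m37 ⊆ ---101,10--01,100--1
  m38 ⊆ -00110,100-1-
  m39 ⊆ 100--1,100-1-
  m40 ⊆ --10-0,-0-000,10-0--
  m41 ⊆ 10--01,10-0--
  m42 ⊆ --10-0,1--010,1-101-,10-0--
  m43 ⊆ 1-101-,10-0--
  m45 ⊆ ---101,10--01
  m50 ⊆ -1-010,1--010
  m52 ⊆ 11-10- [E]
  m53 ⊆ ---101,11-10-
  m56 ⊆ --10-0,-11--0
  m58 ⊆ --10-0,-1-010,-11--0,-1101-,1--010,1-101-
  m59 ⊆ -1101-,1-101-
  m60 ⊆ -11--0,-1110-,11-10-
  m61 ⊆ ---101,-1110-,11-10-
  m62 ⊆ -11--0 [E]
E = {---101, --10-0, -0-000, -00011, -00110, -1-010, -11--0, 0011-1, 01--01, 11-10-}
Petrick residual → -1101-, 0-1-00, 10-0--, 100--1
Cover = de'f + cd'f' + b'd'e'f' + b'c'd'ef + b'c'def' + bd'ef' + bcf' + bcd'e + a'ce'f' + a'b'cdf + a'be'f + ab'd' + ab'c'f + abde'  |cover|=14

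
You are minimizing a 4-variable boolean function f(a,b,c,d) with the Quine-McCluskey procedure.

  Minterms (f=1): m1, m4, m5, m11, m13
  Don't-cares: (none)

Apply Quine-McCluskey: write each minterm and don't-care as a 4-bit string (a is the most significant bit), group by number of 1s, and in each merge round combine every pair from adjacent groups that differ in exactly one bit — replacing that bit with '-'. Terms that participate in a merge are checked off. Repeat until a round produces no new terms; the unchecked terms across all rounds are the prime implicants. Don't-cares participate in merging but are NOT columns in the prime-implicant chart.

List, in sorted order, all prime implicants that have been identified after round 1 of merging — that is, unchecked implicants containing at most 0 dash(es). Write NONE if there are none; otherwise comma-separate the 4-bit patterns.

1011

Round 0: 0001✓ 0100✓ 0101✓ 1011 1101✓
Round 1: -101 0-01 010-
PIs = {-101, 0-01, 010-, 1011}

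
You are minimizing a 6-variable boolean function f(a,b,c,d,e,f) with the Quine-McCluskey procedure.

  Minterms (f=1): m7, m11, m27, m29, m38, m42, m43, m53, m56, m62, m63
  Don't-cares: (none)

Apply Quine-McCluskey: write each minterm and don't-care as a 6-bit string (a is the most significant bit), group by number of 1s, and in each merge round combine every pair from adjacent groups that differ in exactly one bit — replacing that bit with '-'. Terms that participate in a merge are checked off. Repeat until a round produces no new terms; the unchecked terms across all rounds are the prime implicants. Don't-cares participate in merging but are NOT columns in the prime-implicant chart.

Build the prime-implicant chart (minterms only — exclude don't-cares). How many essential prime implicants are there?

size-2^0 implicants → 000111  001011(✓)  011011(✓)  011101  100110  101010(✓)  101011(✓)  110101  111000  111110(✓)  111111(✓)
size-2^1 implicants → -01011  0-1011  10101-  11111-
Unchecked terms (primes): -01011, 0-1011, 000111, 011101, 100110, 10101-, 110101, 111000, 11111-
Minterm coverage:
  m7 ⊆ 000111 [E]
  m11 ⊆ -01011,0-1011
  m27 ⊆ 0-1011 [E]
  m29 ⊆ 011101 [E]
  m38 ⊆ 100110 [E]
  m42 ⊆ 10101- [E]
  m43 ⊆ -01011,10101-
  m53 ⊆ 110101 [E]
  m56 ⊆ 111000 [E]
  m62 ⊆ 11111- [E]
  m63 ⊆ 11111- [E]
E = {0-1011, 000111, 011101, 100110, 10101-, 110101, 111000, 11111-}

8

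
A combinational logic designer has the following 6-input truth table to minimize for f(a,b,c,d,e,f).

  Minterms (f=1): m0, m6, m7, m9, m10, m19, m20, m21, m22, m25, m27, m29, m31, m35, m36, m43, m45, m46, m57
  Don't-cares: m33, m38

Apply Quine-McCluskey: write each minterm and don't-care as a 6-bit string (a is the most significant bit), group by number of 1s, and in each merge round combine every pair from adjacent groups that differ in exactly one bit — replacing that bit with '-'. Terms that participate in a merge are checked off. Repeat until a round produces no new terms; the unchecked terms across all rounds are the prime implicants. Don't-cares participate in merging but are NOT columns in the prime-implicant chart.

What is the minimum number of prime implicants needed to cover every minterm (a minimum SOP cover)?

13

Round 0: 000000 000110✓ 000111✓ 001001✓ 001010 010011✓ 010100✓ 010101✓ 010110✓ 011001✓ 011011✓ 011101✓ 011111✓ 100001✓ 100011✓ 100100✓ 100110✓ 101011✓ 101101 101110✓ 111001✓
Round 1: -00110 -11001 0-0110 0-1001 00011- 01-011 01-101 0101-0 01010- 011-01✓ 011-11✓ 0110-1✓ 0111-1✓ 10-011 10-110 1000-1 1001-0
Round 2: 011--1
PIs = {-00110, -11001, 0-0110, 0-1001, 000000, 00011-, 001010, 01-011, 01-101, 0101-0, 01010-, 011--1, 10-011, 10-110, 1000-1, 1001-0, 101101}
Coverage chart:
  m0: 000000 ←essential
  m6: -00110,0-0110,00011-
  m7: 00011- ←essential
  m9: 0-1001 ←essential
  m10: 001010 ←essential
  m19: 01-011 ←essential
  m20: 0101-0,01010-
  m21: 01-101,01010-
  m22: 0-0110,0101-0
  m25: -11001,0-1001,011--1
  m27: 01-011,011--1
  m29: 01-101,011--1
  m31: 011--1 ←essential
  m35: 10-011,1000-1
  m36: 1001-0 ←essential
  m43: 10-011 ←essential
  m45: 101101 ←essential
  m46: 10-110 ←essential
  m57: -11001 ←essential
Essential: -11001, 0-1001, 000000, 00011-, 001010, 01-011, 011--1, 10-011, 10-110, 1001-0, 101101
Petrick residual → 0-0110, 01010-
Min cover (13 terms): bcd'e'f + a'c'def' + a'cd'e'f + a'b'c'd'e'f' + a'b'c'de + a'b'cd'ef' + a'bd'ef + a'bc'de' + a'bcf + ab'd'ef + ab'def' + ab'c'df' + ab'cde'f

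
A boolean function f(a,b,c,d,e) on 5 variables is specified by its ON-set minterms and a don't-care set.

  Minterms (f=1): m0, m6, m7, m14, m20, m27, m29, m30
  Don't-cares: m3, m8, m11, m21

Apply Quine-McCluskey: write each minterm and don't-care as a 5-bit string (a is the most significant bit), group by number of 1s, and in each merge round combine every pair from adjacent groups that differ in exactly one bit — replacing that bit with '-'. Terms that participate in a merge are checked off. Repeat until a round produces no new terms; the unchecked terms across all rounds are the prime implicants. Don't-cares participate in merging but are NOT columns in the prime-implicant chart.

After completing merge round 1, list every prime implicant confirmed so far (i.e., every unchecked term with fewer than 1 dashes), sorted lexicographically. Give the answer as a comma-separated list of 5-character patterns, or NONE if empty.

[col 0] 00000*, 00011*, 00110*, 00111*, 01000*, 01011*, 01110*, 10100*, 10101*, 11011*, 11101*, 11110*
[col 1] -1011, -1110, 0-000, 0-011, 0-110, 00-11, 0011-, 1-101, 1010-
Prime implicants: -1011, -1110, 0-000, 0-011, 0-110, 00-11, 0011-, 1-101, 1010-

NONE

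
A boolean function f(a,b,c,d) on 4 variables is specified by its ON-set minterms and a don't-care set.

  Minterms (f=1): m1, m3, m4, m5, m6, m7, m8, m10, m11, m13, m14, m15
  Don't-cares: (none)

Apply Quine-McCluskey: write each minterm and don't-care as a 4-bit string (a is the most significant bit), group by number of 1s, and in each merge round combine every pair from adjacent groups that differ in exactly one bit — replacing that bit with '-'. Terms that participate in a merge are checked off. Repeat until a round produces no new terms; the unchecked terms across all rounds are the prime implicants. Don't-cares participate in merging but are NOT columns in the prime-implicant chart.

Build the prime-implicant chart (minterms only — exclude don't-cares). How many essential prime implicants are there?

4

Round 0: 0001✓ 0011✓ 0100✓ 0101✓ 0110✓ 0111✓ 1000✓ 1010✓ 1011✓ 1101✓ 1110✓ 1111✓
Round 1: -011✓ -101✓ -110✓ -111✓ 0-01✓ 0-11✓ 00-1✓ 01-0✓ 01-1✓ 010-✓ 011-✓ 1-10✓ 1-11✓ 10-0 101-✓ 11-1✓ 111-✓
Round 2: --11 -1-1 -11- 0--1 01-- 1-1-
PIs = {--11, -1-1, -11-, 0--1, 01--, 1-1-, 10-0}
Coverage chart:
  m1: 0--1 ←essential
  m3: --11,0--1
  m4: 01-- ←essential
  m5: -1-1,0--1,01--
  m6: -11-,01--
  m7: --11,-1-1,-11-,0--1,01--
  m8: 10-0 ←essential
  m10: 1-1-,10-0
  m11: --11,1-1-
  m13: -1-1 ←essential
  m14: -11-,1-1-
  m15: --11,-1-1,-11-,1-1-
Essential: -1-1, 0--1, 01--, 10-0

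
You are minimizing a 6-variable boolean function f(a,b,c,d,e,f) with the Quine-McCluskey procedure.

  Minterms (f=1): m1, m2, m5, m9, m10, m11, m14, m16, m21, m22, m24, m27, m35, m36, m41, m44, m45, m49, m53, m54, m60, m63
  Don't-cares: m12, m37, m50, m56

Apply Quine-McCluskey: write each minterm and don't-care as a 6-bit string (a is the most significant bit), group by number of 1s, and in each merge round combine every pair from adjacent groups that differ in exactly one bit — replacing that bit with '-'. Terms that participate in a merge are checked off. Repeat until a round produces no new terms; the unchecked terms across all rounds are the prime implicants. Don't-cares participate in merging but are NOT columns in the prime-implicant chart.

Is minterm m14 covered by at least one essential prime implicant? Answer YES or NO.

NO

size-2^0 implicants → 000001(✓)  000010(✓)  000101(✓)  001001(✓)  001010(✓)  001011(✓)  001100(✓)  001110(✓)  010000(✓)  010101(✓)  010110(✓)  011000(✓)  011011(✓)  100011  100100(✓)  100101(✓)  101001(✓)  101100(✓)  101101(✓)  110001(✓)  110010(✓)  110101(✓)  110110(✓)  111000(✓)  111100(✓)  111111
size-2^1 implicants → -00101(✓)  -01001  -01100  -10101(✓)  -10110  -11000  0-0101(✓)  0-1011  00-001  00-010  000-01  001-10  0010-1  00101-  0011-0  01-000  1-0101(✓)  1-1100  10-100(✓)  10-101(✓)  10010-(✓)  101-01  10110-(✓)  110-01  110-10  111-00
size-2^2 implicants → --0101  10-10-
Unchecked terms (primes): --0101, -01001, -01100, -10110, -11000, 0-1011, 00-001, 00-010, 000-01, 001-10, 0010-1, 00101-, 0011-0, 01-000, 1-1100, 10-10-, 100011, 101-01, 110-01, 110-10, 111-00, 111111
Minterm coverage:
  m1 ⊆ 00-001,000-01
  m2 ⊆ 00-010 [E]
  m5 ⊆ --0101,000-01
  m9 ⊆ -01001,00-001,0010-1
  m10 ⊆ 00-010,001-10,00101-
  m11 ⊆ 0-1011,0010-1,00101-
  m14 ⊆ 001-10,0011-0
  m16 ⊆ 01-000 [E]
  m21 ⊆ --0101 [E]
  m22 ⊆ -10110 [E]
  m24 ⊆ -11000,01-000
  m27 ⊆ 0-1011 [E]
  m35 ⊆ 100011 [E]
  m36 ⊆ 10-10- [E]
  m41 ⊆ -01001,101-01
  m44 ⊆ -01100,1-1100,10-10-
  m45 ⊆ 10-10-,101-01
  m49 ⊆ 110-01 [E]
  m53 ⊆ --0101,110-01
  m54 ⊆ -10110,110-10
  m60 ⊆ 1-1100,111-00
  m63 ⊆ 111111 [E]
E = {--0101, -10110, 0-1011, 00-010, 01-000, 10-10-, 100011, 110-01, 111111}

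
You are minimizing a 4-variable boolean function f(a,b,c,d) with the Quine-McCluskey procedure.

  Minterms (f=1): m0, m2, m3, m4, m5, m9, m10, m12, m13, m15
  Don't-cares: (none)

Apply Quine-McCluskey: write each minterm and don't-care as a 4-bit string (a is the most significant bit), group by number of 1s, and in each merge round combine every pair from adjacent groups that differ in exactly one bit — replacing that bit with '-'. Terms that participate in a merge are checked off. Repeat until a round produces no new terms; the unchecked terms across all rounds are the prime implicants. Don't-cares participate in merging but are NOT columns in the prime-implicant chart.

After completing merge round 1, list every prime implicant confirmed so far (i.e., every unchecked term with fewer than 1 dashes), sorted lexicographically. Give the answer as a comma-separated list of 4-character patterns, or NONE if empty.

Round 0: 0000✓ 0010✓ 0011✓ 0100✓ 0101✓ 1001✓ 1010✓ 1100✓ 1101✓ 1111✓
Round 1: -010 -100✓ -101✓ 0-00 00-0 001- 010-✓ 1-01 11-1 110-✓
Round 2: -10-
PIs = {-010, -10-, 0-00, 00-0, 001-, 1-01, 11-1}

NONE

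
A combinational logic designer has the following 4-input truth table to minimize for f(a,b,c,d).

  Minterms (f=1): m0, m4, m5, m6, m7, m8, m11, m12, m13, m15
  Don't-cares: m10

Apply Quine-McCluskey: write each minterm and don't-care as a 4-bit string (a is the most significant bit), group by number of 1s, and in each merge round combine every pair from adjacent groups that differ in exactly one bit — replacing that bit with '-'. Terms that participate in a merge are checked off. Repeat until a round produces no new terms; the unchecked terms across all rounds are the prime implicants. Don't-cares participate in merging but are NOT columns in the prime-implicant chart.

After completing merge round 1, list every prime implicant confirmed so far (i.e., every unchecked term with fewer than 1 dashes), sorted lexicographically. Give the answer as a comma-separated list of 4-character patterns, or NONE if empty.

NONE

size-2^0 implicants → 0000(✓)  0100(✓)  0101(✓)  0110(✓)  0111(✓)  1000(✓)  1010(✓)  1011(✓)  1100(✓)  1101(✓)  1111(✓)
size-2^1 implicants → -000(✓)  -100(✓)  -101(✓)  -111(✓)  0-00(✓)  01-0(✓)  01-1(✓)  010-(✓)  011-(✓)  1-00(✓)  1-11  10-0  101-  11-1(✓)  110-(✓)
size-2^2 implicants → --00  -1-1  -10-  01--
Unchecked terms (primes): --00, -1-1, -10-, 01--, 1-11, 10-0, 101-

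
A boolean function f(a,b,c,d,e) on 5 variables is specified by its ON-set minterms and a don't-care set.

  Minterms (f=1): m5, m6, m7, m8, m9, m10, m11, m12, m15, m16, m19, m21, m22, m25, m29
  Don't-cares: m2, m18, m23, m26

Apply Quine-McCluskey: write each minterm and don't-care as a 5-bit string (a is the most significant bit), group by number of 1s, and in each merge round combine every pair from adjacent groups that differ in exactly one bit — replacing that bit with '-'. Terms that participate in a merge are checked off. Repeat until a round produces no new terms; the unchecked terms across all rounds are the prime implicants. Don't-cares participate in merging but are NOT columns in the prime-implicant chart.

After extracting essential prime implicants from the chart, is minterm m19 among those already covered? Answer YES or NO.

Round 0: 00010✓ 00101✓ 00110✓ 00111✓ 01000✓ 01001✓ 01010✓ 01011✓ 01100✓ 01111✓ 10000✓ 10010✓ 10011✓ 10101✓ 10110✓ 10111✓ 11001✓ 11010✓ 11101✓
Round 1: -0010✓ -0101✓ -0110✓ -0111✓ -1001 -1010✓ 0-010✓ 0-111 00-10✓ 001-1✓ 0011-✓ 01-00 01-11 010-0✓ 010-1✓ 0100-✓ 0101-✓ 1-010✓ 1-101 10-10✓ 10-11✓ 100-0 1001-✓ 101-1✓ 1011-✓ 11-01
Round 2: --010 -0-10 -01-1 -011- 010-- 10-1-
PIs = {--010, -0-10, -01-1, -011-, -1001, 0-111, 01-00, 01-11, 010--, 1-101, 10-1-, 100-0, 11-01}
Coverage chart:
  m5: -01-1 ←essential
  m6: -0-10,-011-
  m7: -01-1,-011-,0-111
  m8: 01-00,010--
  m9: -1001,010--
  m10: --010,010--
  m11: 01-11,010--
  m12: 01-00 ←essential
  m15: 0-111,01-11
  m16: 100-0 ←essential
  m19: 10-1- ←essential
  m21: -01-1,1-101
  m22: -0-10,-011-,10-1-
  m25: -1001,11-01
  m29: 1-101,11-01
Essential: -01-1, 01-00, 10-1-, 100-0

YES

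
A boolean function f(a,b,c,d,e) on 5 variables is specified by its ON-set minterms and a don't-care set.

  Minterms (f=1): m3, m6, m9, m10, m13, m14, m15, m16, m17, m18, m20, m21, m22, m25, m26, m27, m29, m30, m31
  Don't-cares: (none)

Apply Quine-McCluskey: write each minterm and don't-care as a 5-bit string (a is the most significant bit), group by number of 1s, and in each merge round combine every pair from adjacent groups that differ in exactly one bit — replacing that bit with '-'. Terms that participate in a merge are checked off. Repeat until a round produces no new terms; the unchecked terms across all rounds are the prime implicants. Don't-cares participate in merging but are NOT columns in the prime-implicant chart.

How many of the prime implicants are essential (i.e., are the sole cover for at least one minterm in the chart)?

4

size-2^0 implicants → 00011  00110(✓)  01001(✓)  01010(✓)  01101(✓)  01110(✓)  01111(✓)  10000(✓)  10001(✓)  10010(✓)  10100(✓)  10101(✓)  10110(✓)  11001(✓)  11010(✓)  11011(✓)  11101(✓)  11110(✓)  11111(✓)
size-2^1 implicants → -0110(✓)  -1001(✓)  -1010(✓)  -1101(✓)  -1110(✓)  -1111(✓)  0-110(✓)  01-01(✓)  01-10(✓)  011-1(✓)  0111-(✓)  1-001(✓)  1-010(✓)  1-101(✓)  1-110(✓)  10-00(✓)  10-01(✓)  10-10(✓)  100-0(✓)  1000-(✓)  101-0(✓)  1010-(✓)  11-01(✓)  11-10(✓)  11-11(✓)  110-1(✓)  1101-(✓)  111-1(✓)  1111-(✓)
size-2^2 implicants → --110  -1-01  -1-10  -11-1  -111-  1--01  1--10  10--0  10-0-  11--1  11-1-
Unchecked terms (primes): --110, -1-01, -1-10, -11-1, -111-, 00011, 1--01, 1--10, 10--0, 10-0-, 11--1, 11-1-
Minterm coverage:
  m3 ⊆ 00011 [E]
  m6 ⊆ --110 [E]
  m9 ⊆ -1-01 [E]
  m10 ⊆ -1-10 [E]
  m13 ⊆ -1-01,-11-1
  m14 ⊆ --110,-1-10,-111-
  m15 ⊆ -11-1,-111-
  m16 ⊆ 10--0,10-0-
  m17 ⊆ 1--01,10-0-
  m18 ⊆ 1--10,10--0
  m20 ⊆ 10--0,10-0-
  m21 ⊆ 1--01,10-0-
  m22 ⊆ --110,1--10,10--0
  m25 ⊆ -1-01,1--01,11--1
  m26 ⊆ -1-10,1--10,11-1-
  m27 ⊆ 11--1,11-1-
  m29 ⊆ -1-01,-11-1,1--01,11--1
  m30 ⊆ --110,-1-10,-111-,1--10,11-1-
  m31 ⊆ -11-1,-111-,11--1,11-1-
E = {--110, -1-01, -1-10, 00011}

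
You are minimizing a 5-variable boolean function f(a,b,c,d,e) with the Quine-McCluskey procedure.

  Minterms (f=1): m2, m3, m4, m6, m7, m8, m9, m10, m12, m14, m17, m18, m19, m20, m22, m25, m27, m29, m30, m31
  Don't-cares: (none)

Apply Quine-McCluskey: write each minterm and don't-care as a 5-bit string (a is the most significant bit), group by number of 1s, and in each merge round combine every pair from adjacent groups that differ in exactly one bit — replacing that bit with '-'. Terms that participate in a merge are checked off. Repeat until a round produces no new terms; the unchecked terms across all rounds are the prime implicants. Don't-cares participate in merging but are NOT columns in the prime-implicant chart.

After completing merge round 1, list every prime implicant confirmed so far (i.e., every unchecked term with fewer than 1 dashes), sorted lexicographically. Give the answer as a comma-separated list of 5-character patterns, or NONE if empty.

Round 0: 00010✓ 00011✓ 00100✓ 00110✓ 00111✓ 01000✓ 01001✓ 01010✓ 01100✓ 01110✓ 10001✓ 10010✓ 10011✓ 10100✓ 10110✓ 11001✓ 11011✓ 11101✓ 11110✓ 11111✓
Round 1: -0010✓ -0011✓ -0100✓ -0110✓ -1001 -1110✓ 0-010✓ 0-100✓ 0-110✓ 00-10✓ 00-11✓ 0001-✓ 001-0✓ 0011-✓ 01-00✓ 01-10✓ 010-0✓ 0100- 011-0✓ 1-001✓ 1-011✓ 1-110✓ 10-10✓ 100-1✓ 1001-✓ 101-0✓ 11-01✓ 11-11✓ 110-1✓ 111-1✓ 1111-
Round 2: --110 -0-10 -001- -01-0 0--10 0-1-0 00-1- 01--0 1-0-1 11--1
PIs = {--110, -0-10, -001-, -01-0, -1001, 0--10, 0-1-0, 00-1-, 01--0, 0100-, 1-0-1, 11--1, 1111-}

NONE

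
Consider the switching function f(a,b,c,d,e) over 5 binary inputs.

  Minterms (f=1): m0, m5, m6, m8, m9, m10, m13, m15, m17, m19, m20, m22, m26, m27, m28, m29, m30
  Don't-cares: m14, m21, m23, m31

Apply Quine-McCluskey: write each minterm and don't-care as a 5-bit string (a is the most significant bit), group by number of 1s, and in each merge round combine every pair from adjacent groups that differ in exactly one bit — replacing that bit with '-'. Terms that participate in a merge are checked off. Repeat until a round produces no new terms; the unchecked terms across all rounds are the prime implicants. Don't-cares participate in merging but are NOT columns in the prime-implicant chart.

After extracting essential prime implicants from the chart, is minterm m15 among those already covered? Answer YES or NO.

Round 0: 00000✓ 00101✓ 00110✓ 01000✓ 01001✓ 01010✓ 01101✓ 01110✓ 01111✓ 10001✓ 10011✓ 10100✓ 10101✓ 10110✓ 10111✓ 11010✓ 11011✓ 11100✓ 11101✓ 11110✓ 11111✓
Round 1: -0101✓ -0110✓ -1010✓ -1101✓ -1110✓ -1111✓ 0-000 0-101✓ 0-110✓ 01-01 01-10✓ 010-0 0100- 011-1✓ 0111-✓ 1-011✓ 1-100✓ 1-101✓ 1-110✓ 1-111✓ 10-01✓ 10-11✓ 100-1✓ 101-0✓ 101-1✓ 1010-✓ 1011-✓ 11-10✓ 11-11✓ 1101-✓ 111-0✓ 111-1✓ 1110-✓ 1111-✓
Round 2: --101 --110 -1-10 -11-1 -111- 1--11 1-1-0✓ 1-1-1✓ 1-10-✓ 1-11-✓ 10--1 101--✓ 11-1- 111--✓
Round 3: 1-1--
PIs = {--101, --110, -1-10, -11-1, -111-, 0-000, 01-01, 010-0, 0100-, 1--11, 1-1--, 10--1, 11-1-}
Coverage chart:
  m0: 0-000 ←essential
  m5: --101 ←essential
  m6: --110 ←essential
  m8: 0-000,010-0,0100-
  m9: 01-01,0100-
  m10: -1-10,010-0
  m13: --101,-11-1,01-01
  m15: -11-1,-111-
  m17: 10--1 ←essential
  m19: 1--11,10--1
  m20: 1-1-- ←essential
  m22: --110,1-1--
  m26: -1-10,11-1-
  m27: 1--11,11-1-
  m28: 1-1-- ←essential
  m29: --101,-11-1,1-1--
  m30: --110,-1-10,-111-,1-1--,11-1-
Essential: --101, --110, 0-000, 1-1--, 10--1

NO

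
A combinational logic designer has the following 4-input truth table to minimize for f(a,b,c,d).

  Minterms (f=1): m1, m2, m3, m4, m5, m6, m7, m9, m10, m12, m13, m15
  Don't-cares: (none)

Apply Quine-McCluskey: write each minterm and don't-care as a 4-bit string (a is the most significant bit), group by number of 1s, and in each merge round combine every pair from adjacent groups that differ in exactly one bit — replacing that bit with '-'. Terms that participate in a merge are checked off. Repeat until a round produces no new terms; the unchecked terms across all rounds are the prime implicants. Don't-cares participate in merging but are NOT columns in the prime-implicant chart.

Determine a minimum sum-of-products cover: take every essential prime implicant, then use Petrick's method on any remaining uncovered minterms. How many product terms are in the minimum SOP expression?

5

Round 0: 0001✓ 0010✓ 0011✓ 0100✓ 0101✓ 0110✓ 0111✓ 1001✓ 1010✓ 1100✓ 1101✓ 1111✓
Round 1: -001✓ -010 -100✓ -101✓ -111✓ 0-01✓ 0-10✓ 0-11✓ 00-1✓ 001-✓ 01-0✓ 01-1✓ 010-✓ 011-✓ 1-01✓ 11-1✓ 110-✓
Round 2: --01 -1-1 -10- 0--1 0-1- 01--
PIs = {--01, -010, -1-1, -10-, 0--1, 0-1-, 01--}
Coverage chart:
  m1: --01,0--1
  m2: -010,0-1-
  m3: 0--1,0-1-
  m4: -10-,01--
  m5: --01,-1-1,-10-,0--1,01--
  m6: 0-1-,01--
  m7: -1-1,0--1,0-1-,01--
  m9: --01 ←essential
  m10: -010 ←essential
  m12: -10- ←essential
  m13: --01,-1-1,-10-
  m15: -1-1 ←essential
Essential: --01, -010, -1-1, -10-
Petrick residual → 0-1-
Min cover (5 terms): c'd + b'cd' + bd + bc' + a'c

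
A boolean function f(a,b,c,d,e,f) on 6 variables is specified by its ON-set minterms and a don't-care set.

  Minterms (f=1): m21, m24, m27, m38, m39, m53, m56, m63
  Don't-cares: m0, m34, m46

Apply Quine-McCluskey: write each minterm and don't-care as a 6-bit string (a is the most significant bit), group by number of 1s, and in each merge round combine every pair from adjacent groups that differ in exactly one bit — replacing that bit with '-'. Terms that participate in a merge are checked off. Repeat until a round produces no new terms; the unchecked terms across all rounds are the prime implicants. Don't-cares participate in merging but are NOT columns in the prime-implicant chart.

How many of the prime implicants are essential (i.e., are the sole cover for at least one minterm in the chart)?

[col 0] 000000, 010101*, 011000*, 011011, 100010*, 100110*, 100111*, 101110*, 110101*, 111000*, 111111
[col 1] -10101, -11000, 10-110, 100-10, 10011-
Prime implicants: -10101, -11000, 000000, 011011, 10-110, 100-10, 10011-, 111111
PI chart (minterm → PIs covering it):
  21 | -10101  (sole → essential)
  24 | -11000  (sole → essential)
  27 | 011011  (sole → essential)
  38 | 10-110,100-10,10011-
  39 | 10011-  (sole → essential)
  53 | -10101  (sole → essential)
  56 | -11000  (sole → essential)
  63 | 111111  (sole → essential)
Essential prime implicants: -10101, -11000, 011011, 10011-, 111111

5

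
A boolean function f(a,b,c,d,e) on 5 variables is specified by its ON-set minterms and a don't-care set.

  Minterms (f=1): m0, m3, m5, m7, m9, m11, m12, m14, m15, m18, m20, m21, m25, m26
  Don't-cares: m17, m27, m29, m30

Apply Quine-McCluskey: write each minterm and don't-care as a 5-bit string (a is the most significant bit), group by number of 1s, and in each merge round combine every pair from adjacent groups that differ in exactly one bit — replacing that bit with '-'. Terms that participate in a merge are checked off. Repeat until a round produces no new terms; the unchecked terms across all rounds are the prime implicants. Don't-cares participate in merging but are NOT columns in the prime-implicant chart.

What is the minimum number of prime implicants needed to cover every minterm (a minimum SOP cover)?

Round 0: 00000 00011✓ 00101✓ 00111✓ 01001✓ 01011✓ 01100✓ 01110✓ 01111✓ 10001✓ 10010✓ 10100✓ 10101✓ 11001✓ 11010✓ 11011✓ 11101✓ 11110✓
Round 1: -0101 -1001✓ -1011✓ -1110 0-011✓ 0-111✓ 00-11✓ 001-1 01-11✓ 010-1✓ 011-0 0111- 1-001✓ 1-010 1-101✓ 10-01✓ 1010- 11-01✓ 11-10 110-1✓ 1101-
Round 2: -10-1 0--11 1--01
PIs = {-0101, -10-1, -1110, 0--11, 00000, 001-1, 011-0, 0111-, 1--01, 1-010, 1010-, 11-10, 1101-}
Coverage chart:
  m0: 00000 ←essential
  m3: 0--11 ←essential
  m5: -0101,001-1
  m7: 0--11,001-1
  m9: -10-1 ←essential
  m11: -10-1,0--11
  m12: 011-0 ←essential
  m14: -1110,011-0,0111-
  m15: 0--11,0111-
  m18: 1-010 ←essential
  m20: 1010- ←essential
  m21: -0101,1--01,1010-
  m25: -10-1,1--01
  m26: 1-010,11-10,1101-
Essential: -10-1, 0--11, 00000, 011-0, 1-010, 1010-
Petrick residual → -0101
Min cover (7 terms): b'cd'e + bc'e + a'de + a'b'c'd'e' + a'bce' + ac'de' + ab'cd'

7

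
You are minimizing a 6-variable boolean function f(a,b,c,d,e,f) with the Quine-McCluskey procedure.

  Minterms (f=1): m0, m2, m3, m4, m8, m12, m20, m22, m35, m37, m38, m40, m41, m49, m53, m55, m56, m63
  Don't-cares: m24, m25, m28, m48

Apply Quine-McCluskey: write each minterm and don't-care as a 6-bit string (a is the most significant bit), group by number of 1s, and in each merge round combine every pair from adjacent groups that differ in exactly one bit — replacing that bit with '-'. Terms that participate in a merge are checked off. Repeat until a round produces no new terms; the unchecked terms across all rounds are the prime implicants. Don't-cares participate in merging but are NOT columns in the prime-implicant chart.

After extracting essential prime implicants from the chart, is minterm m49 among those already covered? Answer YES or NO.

Round 0: 000000✓ 000010✓ 000011✓ 000100✓ 001000✓ 001100✓ 010100✓ 010110✓ 011000✓ 011001✓ 011100✓ 100011✓ 100101✓ 100110 101000✓ 101001✓ 110000✓ 110001✓ 110101✓ 110111✓ 111000✓ 111111✓
Round 1: -00011 -01000✓ -11000✓ 0-0100✓ 0-1000✓ 0-1100✓ 00-000✓ 00-100✓ 000-00✓ 0000-0 00001- 001-00✓ 01-100✓ 0101-0 011-00✓ 01100- 1-0101 1-1000✓ 10100- 11-000 11-111 110-01 11000- 1101-1
Round 2: --1000 0--100 0-1-00 00--00
PIs = {--1000, -00011, 0--100, 0-1-00, 00--00, 0000-0, 00001-, 0101-0, 01100-, 1-0101, 100110, 10100-, 11-000, 11-111, 110-01, 11000-, 1101-1}
Coverage chart:
  m0: 00--00,0000-0
  m2: 0000-0,00001-
  m3: -00011,00001-
  m4: 0--100,00--00
  m8: --1000,0-1-00,00--00
  m12: 0--100,0-1-00,00--00
  m20: 0--100,0101-0
  m22: 0101-0 ←essential
  m35: -00011 ←essential
  m37: 1-0101 ←essential
  m38: 100110 ←essential
  m40: --1000,10100-
  m41: 10100- ←essential
  m49: 110-01,11000-
  m53: 1-0101,110-01,1101-1
  m55: 11-111,1101-1
  m56: --1000,11-000
  m63: 11-111 ←essential
Essential: -00011, 0101-0, 1-0101, 100110, 10100-, 11-111

NO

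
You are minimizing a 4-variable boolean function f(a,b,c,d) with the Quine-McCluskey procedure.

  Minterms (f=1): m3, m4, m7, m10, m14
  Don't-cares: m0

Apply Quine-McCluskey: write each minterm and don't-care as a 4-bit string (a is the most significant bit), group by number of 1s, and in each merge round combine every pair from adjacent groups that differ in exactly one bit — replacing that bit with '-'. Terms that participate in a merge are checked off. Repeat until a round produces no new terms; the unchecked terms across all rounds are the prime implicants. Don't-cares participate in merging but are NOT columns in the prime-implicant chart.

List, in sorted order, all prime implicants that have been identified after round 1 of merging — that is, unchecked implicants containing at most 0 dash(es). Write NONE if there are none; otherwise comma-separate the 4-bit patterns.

NONE

Round 0: 0000✓ 0011✓ 0100✓ 0111✓ 1010✓ 1110✓
Round 1: 0-00 0-11 1-10
PIs = {0-00, 0-11, 1-10}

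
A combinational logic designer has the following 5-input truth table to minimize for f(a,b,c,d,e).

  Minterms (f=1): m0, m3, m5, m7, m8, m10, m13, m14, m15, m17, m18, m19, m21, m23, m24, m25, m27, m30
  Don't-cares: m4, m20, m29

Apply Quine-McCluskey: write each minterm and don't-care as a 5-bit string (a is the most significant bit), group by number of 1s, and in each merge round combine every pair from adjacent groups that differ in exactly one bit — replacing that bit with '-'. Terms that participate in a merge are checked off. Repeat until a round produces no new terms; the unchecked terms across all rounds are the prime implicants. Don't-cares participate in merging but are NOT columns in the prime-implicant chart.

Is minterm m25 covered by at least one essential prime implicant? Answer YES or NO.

YES

size-2^0 implicants → 00000(✓)  00011(✓)  00100(✓)  00101(✓)  00111(✓)  01000(✓)  01010(✓)  01101(✓)  01110(✓)  01111(✓)  10001(✓)  10010(✓)  10011(✓)  10100(✓)  10101(✓)  10111(✓)  11000(✓)  11001(✓)  11011(✓)  11101(✓)  11110(✓)
size-2^1 implicants → -0011(✓)  -0100(✓)  -0101(✓)  -0111(✓)  -1000  -1101(✓)  -1110  0-000  0-101(✓)  0-111(✓)  00-00  00-11(✓)  001-1(✓)  0010-(✓)  01-10  010-0  011-1(✓)  0111-  1-001(✓)  1-011(✓)  1-101(✓)  10-01(✓)  10-11(✓)  100-1(✓)  1001-  101-1(✓)  1010-(✓)  11-01(✓)  110-1(✓)  1100-
size-2^2 implicants → --101  -0-11  -01-1  -010-  0-1-1  1--01  1-0-1  10--1
Unchecked terms (primes): --101, -0-11, -01-1, -010-, -1000, -1110, 0-000, 0-1-1, 00-00, 01-10, 010-0, 0111-, 1--01, 1-0-1, 10--1, 1001-, 1100-
Minterm coverage:
  m0 ⊆ 0-000,00-00
  m3 ⊆ -0-11 [E]
  m5 ⊆ --101,-01-1,-010-,0-1-1
  m7 ⊆ -0-11,-01-1,0-1-1
  m8 ⊆ -1000,0-000,010-0
  m10 ⊆ 01-10,010-0
  m13 ⊆ --101,0-1-1
  m14 ⊆ -1110,01-10,0111-
  m15 ⊆ 0-1-1,0111-
  m17 ⊆ 1--01,1-0-1,10--1
  m18 ⊆ 1001- [E]
  m19 ⊆ -0-11,1-0-1,10--1,1001-
  m21 ⊆ --101,-01-1,-010-,1--01,10--1
  m23 ⊆ -0-11,-01-1,10--1
  m24 ⊆ -1000,1100-
  m25 ⊆ 1--01,1-0-1,1100-
  m27 ⊆ 1-0-1 [E]
  m30 ⊆ -1110 [E]
E = {-0-11, -1110, 1-0-1, 1001-}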